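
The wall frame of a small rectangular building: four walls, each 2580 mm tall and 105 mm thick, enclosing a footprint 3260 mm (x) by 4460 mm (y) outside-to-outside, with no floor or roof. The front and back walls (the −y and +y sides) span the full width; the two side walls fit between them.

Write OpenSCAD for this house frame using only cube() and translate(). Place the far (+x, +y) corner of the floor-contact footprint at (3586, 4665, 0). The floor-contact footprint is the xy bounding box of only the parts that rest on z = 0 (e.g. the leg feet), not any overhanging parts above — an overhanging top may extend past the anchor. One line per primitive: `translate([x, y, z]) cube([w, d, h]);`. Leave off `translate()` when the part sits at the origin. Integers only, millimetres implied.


translate([326, 205, 0]) cube([3260, 105, 2580]);
translate([326, 4560, 0]) cube([3260, 105, 2580]);
translate([326, 310, 0]) cube([105, 4250, 2580]);
translate([3481, 310, 0]) cube([105, 4250, 2580]);


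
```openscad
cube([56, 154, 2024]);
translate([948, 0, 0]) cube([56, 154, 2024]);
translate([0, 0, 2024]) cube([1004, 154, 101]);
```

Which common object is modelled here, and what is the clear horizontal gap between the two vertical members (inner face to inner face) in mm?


A door frame. The clear opening width is 892 mm.

Two 2024 mm tall posts with a header on top — a door frame. The left jamb is 56 mm wide at x = 0; the right jamb starts at x = 948. The clear opening is 948 − 56 = 892 mm.


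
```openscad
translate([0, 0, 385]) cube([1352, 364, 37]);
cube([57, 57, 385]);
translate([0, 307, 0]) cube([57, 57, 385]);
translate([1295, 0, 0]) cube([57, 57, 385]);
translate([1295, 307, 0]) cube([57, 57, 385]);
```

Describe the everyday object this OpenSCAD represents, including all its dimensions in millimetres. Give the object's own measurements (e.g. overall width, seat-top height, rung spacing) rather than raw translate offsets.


A bench: a 1352×364 mm seat slab, 37 mm thick, top at z = 422 mm, on four 57×57 mm square legs flush with the seat corners and standing on z = 0.


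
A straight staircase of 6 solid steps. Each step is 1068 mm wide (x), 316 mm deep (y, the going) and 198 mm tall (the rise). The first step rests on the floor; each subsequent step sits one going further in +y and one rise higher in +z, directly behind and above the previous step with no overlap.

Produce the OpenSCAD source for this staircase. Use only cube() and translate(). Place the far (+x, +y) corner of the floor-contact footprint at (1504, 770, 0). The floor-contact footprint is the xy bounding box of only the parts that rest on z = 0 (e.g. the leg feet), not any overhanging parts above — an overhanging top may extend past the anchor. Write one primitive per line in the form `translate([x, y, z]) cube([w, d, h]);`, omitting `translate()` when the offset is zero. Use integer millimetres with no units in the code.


translate([436, 454, 0]) cube([1068, 316, 198]);
translate([436, 770, 198]) cube([1068, 316, 198]);
translate([436, 1086, 396]) cube([1068, 316, 198]);
translate([436, 1402, 594]) cube([1068, 316, 198]);
translate([436, 1718, 792]) cube([1068, 316, 198]);
translate([436, 2034, 990]) cube([1068, 316, 198]);


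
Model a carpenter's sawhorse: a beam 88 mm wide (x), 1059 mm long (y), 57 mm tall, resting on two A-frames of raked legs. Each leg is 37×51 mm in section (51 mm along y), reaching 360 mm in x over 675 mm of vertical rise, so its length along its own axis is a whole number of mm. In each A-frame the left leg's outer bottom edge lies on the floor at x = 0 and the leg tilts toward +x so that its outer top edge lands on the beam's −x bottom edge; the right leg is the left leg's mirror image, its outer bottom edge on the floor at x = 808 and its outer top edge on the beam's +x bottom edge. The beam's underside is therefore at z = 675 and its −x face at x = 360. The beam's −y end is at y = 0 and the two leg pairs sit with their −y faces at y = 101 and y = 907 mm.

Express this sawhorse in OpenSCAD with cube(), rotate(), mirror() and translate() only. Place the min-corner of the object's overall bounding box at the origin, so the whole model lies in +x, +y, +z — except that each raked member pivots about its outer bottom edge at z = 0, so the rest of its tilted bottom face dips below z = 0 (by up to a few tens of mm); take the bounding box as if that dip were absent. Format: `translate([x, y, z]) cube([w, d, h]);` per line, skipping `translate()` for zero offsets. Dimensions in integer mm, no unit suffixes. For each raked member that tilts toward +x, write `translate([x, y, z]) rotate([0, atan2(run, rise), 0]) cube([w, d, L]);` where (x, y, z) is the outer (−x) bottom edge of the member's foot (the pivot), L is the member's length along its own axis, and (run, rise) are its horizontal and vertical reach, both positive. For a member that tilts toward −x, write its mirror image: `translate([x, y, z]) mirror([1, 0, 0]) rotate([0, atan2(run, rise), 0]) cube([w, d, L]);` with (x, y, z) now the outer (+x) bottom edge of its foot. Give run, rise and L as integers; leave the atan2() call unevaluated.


translate([360, 0, 675]) cube([88, 1059, 57]);
translate([0, 101, 0]) rotate([0, atan2(360, 675), 0]) cube([37, 51, 765]);
translate([808, 101, 0]) mirror([1, 0, 0]) rotate([0, atan2(360, 675), 0]) cube([37, 51, 765]);
translate([0, 907, 0]) rotate([0, atan2(360, 675), 0]) cube([37, 51, 765]);
translate([808, 907, 0]) mirror([1, 0, 0]) rotate([0, atan2(360, 675), 0]) cube([37, 51, 765]);


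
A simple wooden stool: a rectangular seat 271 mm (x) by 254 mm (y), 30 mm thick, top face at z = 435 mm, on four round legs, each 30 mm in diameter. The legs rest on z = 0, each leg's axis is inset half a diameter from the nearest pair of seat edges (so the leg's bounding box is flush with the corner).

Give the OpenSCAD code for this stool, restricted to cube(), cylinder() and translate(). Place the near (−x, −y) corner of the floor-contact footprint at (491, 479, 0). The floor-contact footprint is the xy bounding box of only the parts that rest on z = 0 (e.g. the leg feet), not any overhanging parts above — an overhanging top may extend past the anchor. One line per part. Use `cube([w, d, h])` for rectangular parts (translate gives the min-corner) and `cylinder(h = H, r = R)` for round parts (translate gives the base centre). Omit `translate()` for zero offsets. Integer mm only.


translate([491, 479, 405]) cube([271, 254, 30]);
translate([506, 494, 0]) cylinder(h = 405, r = 15);
translate([747, 494, 0]) cylinder(h = 405, r = 15);
translate([506, 718, 0]) cylinder(h = 405, r = 15);
translate([747, 718, 0]) cylinder(h = 405, r = 15);


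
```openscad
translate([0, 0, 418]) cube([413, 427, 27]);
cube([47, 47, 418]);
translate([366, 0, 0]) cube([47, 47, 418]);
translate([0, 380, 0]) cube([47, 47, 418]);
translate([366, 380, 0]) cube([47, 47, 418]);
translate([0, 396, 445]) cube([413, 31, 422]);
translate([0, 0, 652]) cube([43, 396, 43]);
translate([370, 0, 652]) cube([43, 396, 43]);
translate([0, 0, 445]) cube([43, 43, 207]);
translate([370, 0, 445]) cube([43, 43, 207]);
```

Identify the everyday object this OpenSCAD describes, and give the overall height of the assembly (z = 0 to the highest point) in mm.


A chair. The overall height is 867 mm.

A slab on four corner posts with a tall panel at the back — a chair. The seat slab sits at z = 418 with thickness 27, and the 422 mm backrest starts at the seat top, so the overall height is 418 + 27 + 422 = 867 mm.


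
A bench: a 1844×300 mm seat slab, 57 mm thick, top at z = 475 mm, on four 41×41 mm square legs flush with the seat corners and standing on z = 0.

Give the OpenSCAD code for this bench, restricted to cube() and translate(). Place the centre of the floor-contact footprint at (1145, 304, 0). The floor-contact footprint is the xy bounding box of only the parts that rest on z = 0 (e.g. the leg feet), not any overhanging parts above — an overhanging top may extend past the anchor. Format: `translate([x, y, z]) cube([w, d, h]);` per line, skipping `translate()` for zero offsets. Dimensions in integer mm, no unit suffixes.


translate([223, 154, 418]) cube([1844, 300, 57]);
translate([223, 154, 0]) cube([41, 41, 418]);
translate([223, 413, 0]) cube([41, 41, 418]);
translate([2026, 154, 0]) cube([41, 41, 418]);
translate([2026, 413, 0]) cube([41, 41, 418]);


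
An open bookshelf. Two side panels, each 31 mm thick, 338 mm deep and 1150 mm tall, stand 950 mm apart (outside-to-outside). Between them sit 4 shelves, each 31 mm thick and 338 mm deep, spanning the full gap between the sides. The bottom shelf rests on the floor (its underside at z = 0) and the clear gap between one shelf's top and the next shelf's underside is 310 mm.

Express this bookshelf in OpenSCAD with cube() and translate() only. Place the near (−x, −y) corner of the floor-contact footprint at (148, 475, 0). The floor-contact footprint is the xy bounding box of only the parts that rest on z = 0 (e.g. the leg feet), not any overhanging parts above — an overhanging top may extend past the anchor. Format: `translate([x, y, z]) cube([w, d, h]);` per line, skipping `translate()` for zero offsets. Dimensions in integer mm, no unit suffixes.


translate([148, 475, 0]) cube([31, 338, 1150]);
translate([1067, 475, 0]) cube([31, 338, 1150]);
translate([179, 475, 0]) cube([888, 338, 31]);
translate([179, 475, 341]) cube([888, 338, 31]);
translate([179, 475, 682]) cube([888, 338, 31]);
translate([179, 475, 1023]) cube([888, 338, 31]);


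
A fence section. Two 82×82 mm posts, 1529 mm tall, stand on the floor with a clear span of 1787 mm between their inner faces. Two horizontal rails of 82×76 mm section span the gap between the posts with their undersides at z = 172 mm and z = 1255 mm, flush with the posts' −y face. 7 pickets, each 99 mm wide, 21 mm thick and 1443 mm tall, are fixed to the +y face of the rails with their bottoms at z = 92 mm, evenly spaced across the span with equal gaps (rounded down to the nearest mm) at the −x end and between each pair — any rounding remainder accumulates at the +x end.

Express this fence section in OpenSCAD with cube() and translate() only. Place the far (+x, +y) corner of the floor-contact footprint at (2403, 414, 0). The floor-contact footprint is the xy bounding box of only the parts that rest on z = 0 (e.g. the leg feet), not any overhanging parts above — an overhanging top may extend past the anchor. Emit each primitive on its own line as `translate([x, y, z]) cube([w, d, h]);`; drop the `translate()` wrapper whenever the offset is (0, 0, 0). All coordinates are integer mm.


translate([452, 332, 0]) cube([82, 82, 1529]);
translate([2321, 332, 0]) cube([82, 82, 1529]);
translate([534, 332, 172]) cube([1787, 82, 76]);
translate([534, 332, 1255]) cube([1787, 82, 76]);
translate([670, 414, 92]) cube([99, 21, 1443]);
translate([905, 414, 92]) cube([99, 21, 1443]);
translate([1140, 414, 92]) cube([99, 21, 1443]);
translate([1375, 414, 92]) cube([99, 21, 1443]);
translate([1610, 414, 92]) cube([99, 21, 1443]);
translate([1845, 414, 92]) cube([99, 21, 1443]);
translate([2080, 414, 92]) cube([99, 21, 1443]);


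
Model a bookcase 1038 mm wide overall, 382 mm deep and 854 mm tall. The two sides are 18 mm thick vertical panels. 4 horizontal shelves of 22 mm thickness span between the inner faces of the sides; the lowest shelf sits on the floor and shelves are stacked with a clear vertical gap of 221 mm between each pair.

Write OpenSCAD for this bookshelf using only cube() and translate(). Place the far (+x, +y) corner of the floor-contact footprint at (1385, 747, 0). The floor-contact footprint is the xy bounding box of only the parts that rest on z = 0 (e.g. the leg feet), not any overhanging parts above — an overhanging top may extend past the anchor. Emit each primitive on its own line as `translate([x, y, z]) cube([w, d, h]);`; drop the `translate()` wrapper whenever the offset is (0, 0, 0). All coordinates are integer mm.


translate([347, 365, 0]) cube([18, 382, 854]);
translate([1367, 365, 0]) cube([18, 382, 854]);
translate([365, 365, 0]) cube([1002, 382, 22]);
translate([365, 365, 243]) cube([1002, 382, 22]);
translate([365, 365, 486]) cube([1002, 382, 22]);
translate([365, 365, 729]) cube([1002, 382, 22]);


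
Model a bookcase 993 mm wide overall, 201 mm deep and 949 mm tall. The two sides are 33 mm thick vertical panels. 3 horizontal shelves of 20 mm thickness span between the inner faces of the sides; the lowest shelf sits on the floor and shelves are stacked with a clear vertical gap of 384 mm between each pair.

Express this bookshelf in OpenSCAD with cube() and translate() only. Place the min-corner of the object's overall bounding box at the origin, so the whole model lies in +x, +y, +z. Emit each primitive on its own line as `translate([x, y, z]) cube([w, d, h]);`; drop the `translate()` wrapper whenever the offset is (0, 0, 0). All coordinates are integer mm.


cube([33, 201, 949]);
translate([960, 0, 0]) cube([33, 201, 949]);
translate([33, 0, 0]) cube([927, 201, 20]);
translate([33, 0, 404]) cube([927, 201, 20]);
translate([33, 0, 808]) cube([927, 201, 20]);


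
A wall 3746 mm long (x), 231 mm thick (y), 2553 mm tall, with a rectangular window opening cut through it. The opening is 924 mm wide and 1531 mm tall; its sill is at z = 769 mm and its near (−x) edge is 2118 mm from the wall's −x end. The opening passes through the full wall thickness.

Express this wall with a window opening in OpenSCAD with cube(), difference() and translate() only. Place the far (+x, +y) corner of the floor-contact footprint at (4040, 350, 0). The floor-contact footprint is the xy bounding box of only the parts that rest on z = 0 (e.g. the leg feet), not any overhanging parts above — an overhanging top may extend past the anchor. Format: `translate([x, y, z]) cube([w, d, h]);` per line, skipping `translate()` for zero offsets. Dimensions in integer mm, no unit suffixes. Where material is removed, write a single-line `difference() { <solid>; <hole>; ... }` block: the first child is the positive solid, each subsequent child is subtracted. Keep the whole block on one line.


difference() { translate([294, 119, 0]) cube([3746, 231, 2553]); translate([2412, 119, 769]) cube([924, 231, 1531]); }


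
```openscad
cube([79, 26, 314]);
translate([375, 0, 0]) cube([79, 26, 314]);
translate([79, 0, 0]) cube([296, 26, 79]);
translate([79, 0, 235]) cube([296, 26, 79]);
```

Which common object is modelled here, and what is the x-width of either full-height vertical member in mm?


A picture frame. The border width is 79 mm.

Four thin pieces enclosing a rectangular opening — a picture frame. The two full-height stiles are 314 mm tall; the top rail sits at z = 235 and is 79 mm tall, so the border above the opening is 314 − 235 = 79 mm, matching the stile x-width.


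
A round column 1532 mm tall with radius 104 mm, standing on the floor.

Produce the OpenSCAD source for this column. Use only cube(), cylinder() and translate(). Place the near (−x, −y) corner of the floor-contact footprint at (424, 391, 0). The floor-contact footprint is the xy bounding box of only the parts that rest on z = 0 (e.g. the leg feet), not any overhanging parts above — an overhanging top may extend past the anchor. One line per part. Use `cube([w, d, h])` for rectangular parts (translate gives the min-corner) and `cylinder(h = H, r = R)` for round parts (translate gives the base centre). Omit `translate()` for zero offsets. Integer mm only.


translate([528, 495, 0]) cylinder(h = 1532, r = 104);


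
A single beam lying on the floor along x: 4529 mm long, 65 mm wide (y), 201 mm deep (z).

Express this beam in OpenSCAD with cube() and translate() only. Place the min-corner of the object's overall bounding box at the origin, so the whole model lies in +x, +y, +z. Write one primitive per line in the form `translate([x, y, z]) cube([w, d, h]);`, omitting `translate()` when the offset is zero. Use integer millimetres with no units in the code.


cube([4529, 65, 201]);


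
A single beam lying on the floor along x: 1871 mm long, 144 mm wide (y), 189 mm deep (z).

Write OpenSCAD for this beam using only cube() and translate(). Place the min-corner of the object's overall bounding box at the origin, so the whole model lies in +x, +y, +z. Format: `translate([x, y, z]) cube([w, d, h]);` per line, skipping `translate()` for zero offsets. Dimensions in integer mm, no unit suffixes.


cube([1871, 144, 189]);


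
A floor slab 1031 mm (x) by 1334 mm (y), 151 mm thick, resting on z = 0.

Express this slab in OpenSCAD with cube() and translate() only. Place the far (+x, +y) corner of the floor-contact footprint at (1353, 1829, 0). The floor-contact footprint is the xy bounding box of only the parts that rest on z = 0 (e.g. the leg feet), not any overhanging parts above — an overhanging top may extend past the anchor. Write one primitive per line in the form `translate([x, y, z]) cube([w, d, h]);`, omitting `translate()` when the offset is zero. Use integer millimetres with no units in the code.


translate([322, 495, 0]) cube([1031, 1334, 151]);


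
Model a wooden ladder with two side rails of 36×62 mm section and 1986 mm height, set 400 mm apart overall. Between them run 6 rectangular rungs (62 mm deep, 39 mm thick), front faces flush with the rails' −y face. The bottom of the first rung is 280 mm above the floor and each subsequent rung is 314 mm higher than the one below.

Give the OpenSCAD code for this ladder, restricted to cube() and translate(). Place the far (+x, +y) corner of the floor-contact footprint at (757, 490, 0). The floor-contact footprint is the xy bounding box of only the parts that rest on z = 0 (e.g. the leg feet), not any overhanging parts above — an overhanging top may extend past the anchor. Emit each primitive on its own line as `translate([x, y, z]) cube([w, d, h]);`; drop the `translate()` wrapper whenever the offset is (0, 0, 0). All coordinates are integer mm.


translate([357, 428, 0]) cube([36, 62, 1986]);
translate([721, 428, 0]) cube([36, 62, 1986]);
translate([393, 428, 280]) cube([328, 62, 39]);
translate([393, 428, 594]) cube([328, 62, 39]);
translate([393, 428, 908]) cube([328, 62, 39]);
translate([393, 428, 1222]) cube([328, 62, 39]);
translate([393, 428, 1536]) cube([328, 62, 39]);
translate([393, 428, 1850]) cube([328, 62, 39]);


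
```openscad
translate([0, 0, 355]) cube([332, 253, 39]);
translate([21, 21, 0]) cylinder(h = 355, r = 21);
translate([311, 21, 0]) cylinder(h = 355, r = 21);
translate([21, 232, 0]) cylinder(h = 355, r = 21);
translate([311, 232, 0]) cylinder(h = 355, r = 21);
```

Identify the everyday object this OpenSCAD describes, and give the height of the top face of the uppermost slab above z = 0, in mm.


A stool. The seat height is 394 mm.

A 332×253×39 slab at z = 355 on four corner cylinders — a stool. The seat top is 355 + 39 = 394 mm.


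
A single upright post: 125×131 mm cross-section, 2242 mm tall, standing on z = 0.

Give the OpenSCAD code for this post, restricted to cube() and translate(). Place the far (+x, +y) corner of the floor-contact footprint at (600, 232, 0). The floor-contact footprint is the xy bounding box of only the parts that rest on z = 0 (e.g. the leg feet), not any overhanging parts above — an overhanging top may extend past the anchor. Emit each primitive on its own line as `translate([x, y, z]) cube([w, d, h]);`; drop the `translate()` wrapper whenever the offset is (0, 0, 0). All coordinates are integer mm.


translate([475, 101, 0]) cube([125, 131, 2242]);


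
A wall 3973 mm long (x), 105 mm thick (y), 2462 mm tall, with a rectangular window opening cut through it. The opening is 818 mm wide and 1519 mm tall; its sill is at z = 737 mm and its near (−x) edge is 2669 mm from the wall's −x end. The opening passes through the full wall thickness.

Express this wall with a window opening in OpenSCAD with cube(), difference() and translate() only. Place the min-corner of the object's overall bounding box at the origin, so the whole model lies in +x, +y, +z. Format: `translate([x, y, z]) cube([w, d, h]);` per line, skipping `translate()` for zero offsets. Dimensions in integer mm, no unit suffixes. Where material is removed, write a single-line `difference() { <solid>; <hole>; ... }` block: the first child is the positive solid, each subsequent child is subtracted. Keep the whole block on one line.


difference() { cube([3973, 105, 2462]); translate([2669, 0, 737]) cube([818, 105, 1519]); }


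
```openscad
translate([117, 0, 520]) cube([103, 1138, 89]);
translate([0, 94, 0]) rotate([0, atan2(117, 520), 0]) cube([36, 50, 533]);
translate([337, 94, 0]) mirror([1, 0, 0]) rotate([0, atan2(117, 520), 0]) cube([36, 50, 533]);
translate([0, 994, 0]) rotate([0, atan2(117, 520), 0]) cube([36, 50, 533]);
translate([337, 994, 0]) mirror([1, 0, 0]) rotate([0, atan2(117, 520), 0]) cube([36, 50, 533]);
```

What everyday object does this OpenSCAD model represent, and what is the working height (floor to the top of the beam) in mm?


A sawhorse. The overall height is 609 mm.

A beam across two mirrored pairs of raked legs — a sawhorse. The beam's underside is at z = 520 (matching the legs' vertical rise in atan2(117, 520)) and the beam is 89 mm tall, so its top is at 520 + 89 = 609 mm. The raked legs top out at the beam's underside, so that is the highest point.


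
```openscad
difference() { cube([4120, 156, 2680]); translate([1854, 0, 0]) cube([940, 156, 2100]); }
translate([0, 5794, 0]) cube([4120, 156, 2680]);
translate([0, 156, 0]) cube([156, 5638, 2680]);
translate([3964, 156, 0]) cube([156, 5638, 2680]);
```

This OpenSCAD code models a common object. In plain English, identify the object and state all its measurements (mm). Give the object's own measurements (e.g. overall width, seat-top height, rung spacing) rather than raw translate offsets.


A single room: four walls, each 2680 mm tall and 156 mm thick, enclosing an outside footprint 4120×5950 mm (x × y), no floor or roof. The front and back walls (−y and +y sides) run the full x-width; the side walls fit between their inner faces. A door opening 940 mm wide and 2100 mm tall is cut through the front wall from the floor up, its −x edge 1854 mm from the wall's −x end.


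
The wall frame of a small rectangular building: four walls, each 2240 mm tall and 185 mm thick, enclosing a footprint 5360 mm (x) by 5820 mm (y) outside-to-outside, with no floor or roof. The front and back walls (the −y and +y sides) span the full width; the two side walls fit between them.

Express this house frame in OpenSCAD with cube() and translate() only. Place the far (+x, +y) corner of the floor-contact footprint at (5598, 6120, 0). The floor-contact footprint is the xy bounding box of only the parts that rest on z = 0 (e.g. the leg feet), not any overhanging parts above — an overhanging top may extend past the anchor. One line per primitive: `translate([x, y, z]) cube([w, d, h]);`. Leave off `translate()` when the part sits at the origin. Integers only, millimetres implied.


translate([238, 300, 0]) cube([5360, 185, 2240]);
translate([238, 5935, 0]) cube([5360, 185, 2240]);
translate([238, 485, 0]) cube([185, 5450, 2240]);
translate([5413, 485, 0]) cube([185, 5450, 2240]);


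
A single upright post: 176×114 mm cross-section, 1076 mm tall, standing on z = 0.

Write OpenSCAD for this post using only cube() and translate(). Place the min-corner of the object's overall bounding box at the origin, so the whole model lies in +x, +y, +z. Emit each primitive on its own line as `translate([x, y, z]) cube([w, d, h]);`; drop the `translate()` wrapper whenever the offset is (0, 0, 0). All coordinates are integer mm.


cube([176, 114, 1076]);


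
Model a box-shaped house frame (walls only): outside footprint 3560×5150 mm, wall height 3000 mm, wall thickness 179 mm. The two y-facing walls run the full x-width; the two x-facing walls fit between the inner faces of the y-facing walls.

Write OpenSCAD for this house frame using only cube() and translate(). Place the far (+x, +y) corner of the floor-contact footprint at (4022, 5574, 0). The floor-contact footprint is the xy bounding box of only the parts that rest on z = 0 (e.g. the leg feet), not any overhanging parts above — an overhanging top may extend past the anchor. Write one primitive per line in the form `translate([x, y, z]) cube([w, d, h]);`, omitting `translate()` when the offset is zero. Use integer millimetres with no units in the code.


translate([462, 424, 0]) cube([3560, 179, 3000]);
translate([462, 5395, 0]) cube([3560, 179, 3000]);
translate([462, 603, 0]) cube([179, 4792, 3000]);
translate([3843, 603, 0]) cube([179, 4792, 3000]);


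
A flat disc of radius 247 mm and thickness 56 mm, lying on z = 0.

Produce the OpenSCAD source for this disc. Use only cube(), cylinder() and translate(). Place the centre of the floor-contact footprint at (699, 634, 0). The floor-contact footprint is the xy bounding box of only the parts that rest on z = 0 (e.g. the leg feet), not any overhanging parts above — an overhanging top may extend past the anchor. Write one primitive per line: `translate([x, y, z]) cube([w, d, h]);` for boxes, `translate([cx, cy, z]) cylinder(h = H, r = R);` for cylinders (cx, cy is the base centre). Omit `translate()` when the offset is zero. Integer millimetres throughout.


translate([699, 634, 0]) cylinder(h = 56, r = 247);


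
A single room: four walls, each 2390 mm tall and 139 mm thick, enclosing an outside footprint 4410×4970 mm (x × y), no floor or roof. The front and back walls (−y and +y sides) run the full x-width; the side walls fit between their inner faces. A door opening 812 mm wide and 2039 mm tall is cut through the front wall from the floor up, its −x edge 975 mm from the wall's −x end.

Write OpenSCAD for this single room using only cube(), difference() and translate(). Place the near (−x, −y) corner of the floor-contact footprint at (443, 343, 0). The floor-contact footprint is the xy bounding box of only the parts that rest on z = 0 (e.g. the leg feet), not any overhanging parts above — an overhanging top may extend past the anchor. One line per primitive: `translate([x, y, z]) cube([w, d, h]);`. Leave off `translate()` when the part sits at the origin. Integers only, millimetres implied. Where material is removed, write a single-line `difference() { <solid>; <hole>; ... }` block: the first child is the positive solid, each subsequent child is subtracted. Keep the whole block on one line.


difference() { translate([443, 343, 0]) cube([4410, 139, 2390]); translate([1418, 343, 0]) cube([812, 139, 2039]); }
translate([443, 5174, 0]) cube([4410, 139, 2390]);
translate([443, 482, 0]) cube([139, 4692, 2390]);
translate([4714, 482, 0]) cube([139, 4692, 2390]);


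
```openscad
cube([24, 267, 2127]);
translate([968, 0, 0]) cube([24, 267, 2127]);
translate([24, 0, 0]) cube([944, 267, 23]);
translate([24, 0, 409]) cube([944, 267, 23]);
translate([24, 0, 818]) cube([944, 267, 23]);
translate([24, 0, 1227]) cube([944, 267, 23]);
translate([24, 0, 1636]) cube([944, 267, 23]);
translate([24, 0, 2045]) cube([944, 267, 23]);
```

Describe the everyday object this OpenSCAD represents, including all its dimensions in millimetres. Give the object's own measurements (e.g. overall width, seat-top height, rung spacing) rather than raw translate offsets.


An open bookshelf. Two side panels, each 24 mm thick, 267 mm deep and 2127 mm tall, stand 992 mm apart (outside-to-outside). Between them sit 6 shelves, each 23 mm thick and 267 mm deep, spanning the full gap between the sides. The bottom shelf rests on the floor (its underside at z = 0) and the clear gap between one shelf's top and the next shelf's underside is 386 mm.


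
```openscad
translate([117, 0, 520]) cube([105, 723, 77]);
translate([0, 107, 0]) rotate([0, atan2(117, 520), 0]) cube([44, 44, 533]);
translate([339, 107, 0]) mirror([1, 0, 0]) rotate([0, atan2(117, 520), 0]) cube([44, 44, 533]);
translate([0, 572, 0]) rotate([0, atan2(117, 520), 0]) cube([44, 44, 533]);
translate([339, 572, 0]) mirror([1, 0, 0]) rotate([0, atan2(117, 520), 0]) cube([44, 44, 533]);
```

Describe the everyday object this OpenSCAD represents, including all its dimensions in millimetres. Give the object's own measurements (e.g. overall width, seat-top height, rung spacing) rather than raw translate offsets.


A sawhorse. A 105×723×77 mm beam (x, y, z) sits on two A-frame leg pairs. Each pair is two raked legs of 44×44 mm section (44 mm along y) splaying symmetrically in x. Each leg rises 520 mm vertically over 117 mm of horizontal reach and is 533 mm long along its own axis. Every leg's outer bottom edge rests on the floor and its outer top edge meets a bottom edge of the beam — the left legs (tilting toward +x) meet the beam's −x bottom edge, the right legs (their mirror images, tilting toward −x) meet its +x bottom edge — so the leg tops tuck under the beam, the beam's underside is 520 mm above the floor, and the feet are 339 mm apart outside-to-outside with the beam centred between them. The two leg pairs are set in 107 mm from either end of the beam.


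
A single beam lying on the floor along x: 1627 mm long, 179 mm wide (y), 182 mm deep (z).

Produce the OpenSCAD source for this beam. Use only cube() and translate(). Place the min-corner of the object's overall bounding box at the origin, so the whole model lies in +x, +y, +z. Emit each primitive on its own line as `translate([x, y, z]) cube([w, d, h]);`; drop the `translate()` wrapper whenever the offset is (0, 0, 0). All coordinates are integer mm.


cube([1627, 179, 182]);


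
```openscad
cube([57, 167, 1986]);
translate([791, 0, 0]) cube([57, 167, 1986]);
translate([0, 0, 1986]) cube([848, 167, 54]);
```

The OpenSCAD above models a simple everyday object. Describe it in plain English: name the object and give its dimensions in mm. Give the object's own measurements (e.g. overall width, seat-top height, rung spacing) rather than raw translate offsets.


A door frame. The clear opening is 734 mm wide and 1986 mm high. Two 57 mm wide jambs, 167 mm deep, stand either side of the opening from the floor to the top of the opening. A 54 mm thick head sits across the top of both jambs, spanning the full outside width of the frame.


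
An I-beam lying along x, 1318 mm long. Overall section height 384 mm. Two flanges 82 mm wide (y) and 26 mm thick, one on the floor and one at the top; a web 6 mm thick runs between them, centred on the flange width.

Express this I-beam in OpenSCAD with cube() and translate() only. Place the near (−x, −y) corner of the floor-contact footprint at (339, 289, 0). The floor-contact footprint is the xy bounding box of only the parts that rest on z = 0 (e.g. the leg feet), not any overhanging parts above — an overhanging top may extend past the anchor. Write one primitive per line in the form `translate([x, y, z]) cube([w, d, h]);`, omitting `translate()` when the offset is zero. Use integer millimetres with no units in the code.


translate([339, 289, 0]) cube([1318, 82, 26]);
translate([339, 327, 26]) cube([1318, 6, 332]);
translate([339, 289, 358]) cube([1318, 82, 26]);


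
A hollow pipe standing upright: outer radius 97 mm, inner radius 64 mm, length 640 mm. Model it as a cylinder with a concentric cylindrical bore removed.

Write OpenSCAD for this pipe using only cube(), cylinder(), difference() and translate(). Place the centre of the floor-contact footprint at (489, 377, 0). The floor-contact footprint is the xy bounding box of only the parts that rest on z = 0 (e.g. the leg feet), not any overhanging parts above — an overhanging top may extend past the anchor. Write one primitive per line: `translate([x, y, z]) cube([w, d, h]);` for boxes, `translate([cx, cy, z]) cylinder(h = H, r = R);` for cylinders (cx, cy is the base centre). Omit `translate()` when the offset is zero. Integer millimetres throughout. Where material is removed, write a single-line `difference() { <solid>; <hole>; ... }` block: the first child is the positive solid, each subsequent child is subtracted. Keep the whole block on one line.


difference() { translate([489, 377, 0]) cylinder(h = 640, r = 97); translate([489, 377, 0]) cylinder(h = 640, r = 64); }


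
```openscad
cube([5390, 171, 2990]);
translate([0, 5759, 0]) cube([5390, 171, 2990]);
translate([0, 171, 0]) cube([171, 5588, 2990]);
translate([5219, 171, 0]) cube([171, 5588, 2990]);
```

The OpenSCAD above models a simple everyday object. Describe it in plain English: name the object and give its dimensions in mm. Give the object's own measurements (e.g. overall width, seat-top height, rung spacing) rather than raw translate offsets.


The wall frame of a small rectangular building: four walls, each 2990 mm tall and 171 mm thick, enclosing a footprint 5390 mm (x) by 5930 mm (y) outside-to-outside, with no floor or roof. The front and back walls (the −y and +y sides) span the full width; the two side walls fit between them.


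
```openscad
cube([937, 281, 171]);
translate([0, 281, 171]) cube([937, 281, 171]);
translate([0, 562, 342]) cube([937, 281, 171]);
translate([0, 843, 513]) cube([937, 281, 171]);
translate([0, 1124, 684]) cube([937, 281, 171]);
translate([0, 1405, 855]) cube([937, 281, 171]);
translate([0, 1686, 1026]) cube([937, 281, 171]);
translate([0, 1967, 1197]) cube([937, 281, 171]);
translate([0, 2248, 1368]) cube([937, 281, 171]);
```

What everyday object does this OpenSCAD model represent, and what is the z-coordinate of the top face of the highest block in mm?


A staircase. The total rise is 1539 mm.

9 identical blocks, each offset up and back from the previous — a staircase. Each step is 171 mm tall and there are 9 of them, so the total rise is 9 × 171 = 1539 mm.


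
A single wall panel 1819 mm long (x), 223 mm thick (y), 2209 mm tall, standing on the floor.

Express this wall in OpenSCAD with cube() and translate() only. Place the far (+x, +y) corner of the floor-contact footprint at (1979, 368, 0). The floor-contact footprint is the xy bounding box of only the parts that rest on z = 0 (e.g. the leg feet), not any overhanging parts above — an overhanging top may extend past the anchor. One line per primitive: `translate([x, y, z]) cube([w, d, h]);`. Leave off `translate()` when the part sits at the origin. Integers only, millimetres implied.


translate([160, 145, 0]) cube([1819, 223, 2209]);


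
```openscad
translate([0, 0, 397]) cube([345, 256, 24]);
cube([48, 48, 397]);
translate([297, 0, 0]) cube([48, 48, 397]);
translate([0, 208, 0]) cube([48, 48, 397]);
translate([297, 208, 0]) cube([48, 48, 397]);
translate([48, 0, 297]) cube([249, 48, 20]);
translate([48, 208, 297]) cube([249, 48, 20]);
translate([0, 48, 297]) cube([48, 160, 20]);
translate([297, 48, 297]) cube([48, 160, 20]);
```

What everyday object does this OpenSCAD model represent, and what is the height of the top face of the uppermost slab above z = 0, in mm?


A stool. The seat height is 421 mm.

A 345×256×24 slab at z = 397 on four corner posts — a stool. The seat top is 397 + 24 = 421 mm.


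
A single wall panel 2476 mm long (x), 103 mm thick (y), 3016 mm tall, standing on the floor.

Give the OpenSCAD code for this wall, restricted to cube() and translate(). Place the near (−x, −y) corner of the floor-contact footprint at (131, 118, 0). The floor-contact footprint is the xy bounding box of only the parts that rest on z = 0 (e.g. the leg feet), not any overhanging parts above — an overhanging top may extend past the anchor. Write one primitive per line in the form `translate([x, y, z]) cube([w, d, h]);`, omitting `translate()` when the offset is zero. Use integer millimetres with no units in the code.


translate([131, 118, 0]) cube([2476, 103, 3016]);


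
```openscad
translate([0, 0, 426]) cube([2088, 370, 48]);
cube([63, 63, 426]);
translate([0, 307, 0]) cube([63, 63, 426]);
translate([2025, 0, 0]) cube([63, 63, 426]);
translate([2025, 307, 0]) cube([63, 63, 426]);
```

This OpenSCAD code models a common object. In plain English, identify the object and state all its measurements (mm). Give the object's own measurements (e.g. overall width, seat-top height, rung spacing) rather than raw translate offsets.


A long wooden bench with a 2088 mm (x) × 370 mm (y) seat, 48 mm thick, its top surface 474 mm above the floor. Four 63 mm square legs at the seat corners, flush with the edges, run from z = 0 to the seat underside.


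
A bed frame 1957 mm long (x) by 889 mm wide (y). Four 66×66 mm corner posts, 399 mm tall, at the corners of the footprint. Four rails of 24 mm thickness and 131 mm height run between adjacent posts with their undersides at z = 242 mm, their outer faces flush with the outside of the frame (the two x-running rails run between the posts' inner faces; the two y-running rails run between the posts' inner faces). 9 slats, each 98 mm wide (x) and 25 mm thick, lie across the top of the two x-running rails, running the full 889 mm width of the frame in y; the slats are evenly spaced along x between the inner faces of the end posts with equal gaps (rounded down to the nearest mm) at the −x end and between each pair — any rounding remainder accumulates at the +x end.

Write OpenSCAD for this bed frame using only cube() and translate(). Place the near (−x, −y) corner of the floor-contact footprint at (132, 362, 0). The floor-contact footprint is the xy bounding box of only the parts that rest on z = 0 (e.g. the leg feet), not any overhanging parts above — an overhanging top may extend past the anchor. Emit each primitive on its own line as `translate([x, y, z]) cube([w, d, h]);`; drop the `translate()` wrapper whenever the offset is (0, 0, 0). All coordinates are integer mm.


translate([132, 362, 0]) cube([66, 66, 399]);
translate([132, 1185, 0]) cube([66, 66, 399]);
translate([2023, 362, 0]) cube([66, 66, 399]);
translate([2023, 1185, 0]) cube([66, 66, 399]);
translate([198, 362, 242]) cube([1825, 24, 131]);
translate([198, 1227, 242]) cube([1825, 24, 131]);
translate([132, 428, 242]) cube([24, 757, 131]);
translate([2065, 428, 242]) cube([24, 757, 131]);
translate([292, 362, 373]) cube([98, 889, 25]);
translate([484, 362, 373]) cube([98, 889, 25]);
translate([676, 362, 373]) cube([98, 889, 25]);
translate([868, 362, 373]) cube([98, 889, 25]);
translate([1060, 362, 373]) cube([98, 889, 25]);
translate([1252, 362, 373]) cube([98, 889, 25]);
translate([1444, 362, 373]) cube([98, 889, 25]);
translate([1636, 362, 373]) cube([98, 889, 25]);
translate([1828, 362, 373]) cube([98, 889, 25]);


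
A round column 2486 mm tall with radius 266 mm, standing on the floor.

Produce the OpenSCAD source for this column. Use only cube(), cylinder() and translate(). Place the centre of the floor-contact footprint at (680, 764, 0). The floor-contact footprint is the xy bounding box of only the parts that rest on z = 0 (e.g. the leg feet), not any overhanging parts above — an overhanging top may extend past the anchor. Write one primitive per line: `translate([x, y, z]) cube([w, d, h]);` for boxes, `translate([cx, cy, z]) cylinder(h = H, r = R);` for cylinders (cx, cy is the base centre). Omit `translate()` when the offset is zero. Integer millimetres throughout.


translate([680, 764, 0]) cylinder(h = 2486, r = 266);


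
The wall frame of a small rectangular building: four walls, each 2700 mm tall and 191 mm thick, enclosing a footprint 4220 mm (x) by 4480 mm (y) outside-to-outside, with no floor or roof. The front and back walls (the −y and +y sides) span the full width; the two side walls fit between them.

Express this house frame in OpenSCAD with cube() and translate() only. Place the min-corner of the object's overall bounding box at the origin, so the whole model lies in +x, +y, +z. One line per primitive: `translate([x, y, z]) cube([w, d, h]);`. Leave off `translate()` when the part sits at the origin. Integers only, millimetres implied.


cube([4220, 191, 2700]);
translate([0, 4289, 0]) cube([4220, 191, 2700]);
translate([0, 191, 0]) cube([191, 4098, 2700]);
translate([4029, 191, 0]) cube([191, 4098, 2700]);
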